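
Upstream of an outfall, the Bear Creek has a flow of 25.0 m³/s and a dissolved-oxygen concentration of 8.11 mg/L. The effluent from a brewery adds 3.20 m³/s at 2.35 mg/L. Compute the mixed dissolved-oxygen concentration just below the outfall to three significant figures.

Flow-weighted mixing: C = (Q_r C_r + Q_w C_w)/(Q_r + Q_w)
= (25.0×8.11 + 3.20×2.35)/(25.0 + 3.20) = 210.3/28.20 = 7.456 mg/L.

7.46 mg/L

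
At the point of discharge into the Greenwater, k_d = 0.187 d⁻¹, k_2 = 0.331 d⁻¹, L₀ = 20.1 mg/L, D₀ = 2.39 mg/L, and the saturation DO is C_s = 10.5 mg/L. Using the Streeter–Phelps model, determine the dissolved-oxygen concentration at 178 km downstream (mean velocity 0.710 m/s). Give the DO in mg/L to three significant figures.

DO ≈ 4.40 mg/L

Travel time t = x/v = 178 km / (0.710 m/s) = 178000 m / 0.710 m/s = 250700 s = 2.902 d.
k_d L₀/(k_2−k_d) = 0.187×20.1/(0.331−0.187) = 3.759/0.1440 = 26.10 mg/L.
e^(−k_d t) = e^(−0.187×2.902) = 0.5812; e^(−k_2 t) = e^(−0.331×2.902) = 0.3827.
D = 26.10 × (0.5812 − 0.3827) + 2.39 × 0.3827 = 5.181 + 0.9147 = 6.096 mg/L.
DO = C_s − D = 10.5 − 6.096 = 4.404 mg/L.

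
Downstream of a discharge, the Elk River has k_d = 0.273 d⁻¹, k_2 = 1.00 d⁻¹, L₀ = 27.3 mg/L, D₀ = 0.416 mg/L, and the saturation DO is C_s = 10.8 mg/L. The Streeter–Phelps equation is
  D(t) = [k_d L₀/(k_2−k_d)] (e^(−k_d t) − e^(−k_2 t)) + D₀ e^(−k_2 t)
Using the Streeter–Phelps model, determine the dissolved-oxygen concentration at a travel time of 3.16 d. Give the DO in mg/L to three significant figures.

k_d L₀/(k_2−k_d) = 0.273×27.3/(1.00−0.273) = 7.453/0.7270 = 10.25 mg/L.
e^(−k_d t) = e^(−0.273×3.160) = 0.4220; e^(−k_2 t) = e^(−1.00×3.160) = 0.04243.
D = 10.25 × (0.4220 − 0.04243) + 0.416 × 0.04243 = 3.892 + 0.01765 = 3.909 mg/L.
DO = C_s − D = 10.8 − 3.909 = 6.891 mg/L.

DO ≈ 6.89 mg/L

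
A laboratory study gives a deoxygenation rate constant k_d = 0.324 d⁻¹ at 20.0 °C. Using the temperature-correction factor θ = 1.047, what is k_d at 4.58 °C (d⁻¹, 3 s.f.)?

k_d(T₂) = k_d(T₁) · θ^(T₂−T₁) = 0.324 × 1.047^(4.58−20.0)
= 0.324 × 1.047^-15.4 = 0.324 × 0.4925 = 0.1596 d⁻¹.

k_d ≈ 0.160 d⁻¹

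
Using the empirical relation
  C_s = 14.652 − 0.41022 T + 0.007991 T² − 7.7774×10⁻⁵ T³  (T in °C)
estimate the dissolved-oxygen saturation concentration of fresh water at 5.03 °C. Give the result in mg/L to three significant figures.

C_s ≈ 12.8 mg/L

C_s = 14.652 − 0.41022×5.03 + 0.007991×5.03² − 7.7774×10⁻⁵×5.03³ = 12.78 mg/L.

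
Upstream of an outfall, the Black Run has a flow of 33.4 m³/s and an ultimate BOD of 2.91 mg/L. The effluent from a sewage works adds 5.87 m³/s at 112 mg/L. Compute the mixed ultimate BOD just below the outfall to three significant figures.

19.2 mg/L

Flow-weighted mixing: C = (Q_r C_r + Q_w C_w)/(Q_r + Q_w)
= (33.4×2.91 + 5.87×112)/(33.4 + 5.87) = 754.6/39.27 = 19.22 mg/L.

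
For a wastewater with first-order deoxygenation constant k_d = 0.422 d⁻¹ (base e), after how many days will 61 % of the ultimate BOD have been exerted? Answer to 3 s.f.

y/L₀ = 1 − e^(−k_d t) = 0.61 ⇒ e^(−k_d t) = 0.390
t = −ln(0.390) / 0.422 = 0.9416 / 0.422 = 2.231 d.

t ≈ 2.23 d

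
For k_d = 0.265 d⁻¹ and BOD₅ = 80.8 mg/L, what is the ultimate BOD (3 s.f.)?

BOD₅ = L₀(1 − e^(−5k_d)) ⇒ L₀ = BOD₅ / (1 − e^(−5×0.265))
= 80.8 / (1 − 0.2658) = 80.8 / 0.7342 = 110.1 mg/L.

L₀ ≈ 110 mg/L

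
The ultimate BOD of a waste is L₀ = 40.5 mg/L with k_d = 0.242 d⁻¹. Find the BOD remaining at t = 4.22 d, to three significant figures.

L_t = L₀ e^(−k_d t) = 40.5 × e^(−0.242×4.22) = 40.5 × 0.3601 = 14.59 mg/L.

L ≈ 14.6 mg/L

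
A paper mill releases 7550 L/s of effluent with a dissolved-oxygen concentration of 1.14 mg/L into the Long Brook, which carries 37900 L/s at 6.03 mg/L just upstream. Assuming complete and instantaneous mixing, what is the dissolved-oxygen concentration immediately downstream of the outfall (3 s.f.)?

Flow-weighted mixing: C = (Q_r C_r + Q_w C_w)/(Q_r + Q_w)
= (37900×6.03 + 7550×1.14)/(37900 + 7550) = 237100/45450 = 5.218 mg/L.

5.22 mg/L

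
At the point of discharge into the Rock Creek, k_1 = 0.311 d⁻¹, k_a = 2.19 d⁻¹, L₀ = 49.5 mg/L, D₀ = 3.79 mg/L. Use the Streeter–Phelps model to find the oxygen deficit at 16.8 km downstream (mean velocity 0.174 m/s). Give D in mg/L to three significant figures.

Travel time t = x/v = 16.8 km / (0.174 m/s) = 16800 m / 0.174 m/s = 96550 s = 1.117 d.
k_1 L₀/(k_a−k_1) = 0.311×49.5/(2.19−0.311) = 15.39/1.879 = 8.193 mg/L.
e^(−k_1 t) = e^(−0.311×1.117) = 0.7064; e^(−k_a t) = e^(−2.19×1.117) = 0.08653.
D = 8.193 × (0.7064 − 0.08653) + 3.79 × 0.08653 = 5.079 + 0.3279 = 5.407 mg/L.

D ≈ 5.41 mg/L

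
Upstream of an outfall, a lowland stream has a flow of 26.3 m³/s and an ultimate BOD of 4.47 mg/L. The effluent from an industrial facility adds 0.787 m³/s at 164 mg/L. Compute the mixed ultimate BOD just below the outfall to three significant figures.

Flow-weighted mixing: C = (Q_r C_r + Q_w C_w)/(Q_r + Q_w)
= (26.3×4.47 + 0.787×164)/(26.3 + 0.787) = 246.6/27.09 = 9.105 mg/L.

9.11 mg/L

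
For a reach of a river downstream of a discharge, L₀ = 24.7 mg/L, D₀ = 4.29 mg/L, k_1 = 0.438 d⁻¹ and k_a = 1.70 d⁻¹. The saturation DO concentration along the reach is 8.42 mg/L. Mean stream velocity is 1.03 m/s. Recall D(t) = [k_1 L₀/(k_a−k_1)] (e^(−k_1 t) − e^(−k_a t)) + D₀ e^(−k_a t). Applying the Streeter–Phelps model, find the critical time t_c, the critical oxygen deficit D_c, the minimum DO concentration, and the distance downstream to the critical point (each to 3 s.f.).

At the critical point dD/dt = 0, so k_1 L₀ e^(−k_1 t) = k_a D. Substituting D(t) from the Streeter–Phelps equation and solving for t gives
t_c = ln[(k_a/k_1)(1 − D₀(k_a−k_1)/(k_1 L₀))] / (k_a−k_1).
Here k_a−k_1 = 1.262 d⁻¹ and 1 − D₀(k_a−k_1)/(k_1 L₀) = 1 − 4.29×1.262/(0.438×24.7) = 0.4996, so
t_c = ln(3.881 × 0.4996) / 1.262 = 0.6622 / 1.262 = 0.5247 d.
L(t_c) = L₀ e^(−k_1 t_c) = 24.7 × 0.7947 = 19.63 mg/L, and at the critical point k_a D_c = k_1 L, so D_c = (0.438/1.70) × 19.63 = 5.057 mg/L.
Minimum DO = C_s − D_c = 8.42 − 5.057 = 3.363 mg/L.
x_c = v t_c = 1.03 m/s × 0.5247 d × 86400 s/d = 46690 m ≈ 46.7 km.

t_c ≈ 0.525 d; D_c ≈ 5.06 mg/L; min DO ≈ 3.36 mg/L; x_c ≈ 46.7 km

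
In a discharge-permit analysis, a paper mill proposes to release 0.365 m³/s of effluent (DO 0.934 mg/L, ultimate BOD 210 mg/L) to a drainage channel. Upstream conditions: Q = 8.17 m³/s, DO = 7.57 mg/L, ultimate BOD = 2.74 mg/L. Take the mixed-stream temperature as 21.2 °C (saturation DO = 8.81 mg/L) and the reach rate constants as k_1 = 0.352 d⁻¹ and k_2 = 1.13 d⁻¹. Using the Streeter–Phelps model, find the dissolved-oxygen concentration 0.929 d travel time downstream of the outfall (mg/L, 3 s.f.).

Mixed DO = (8.17×7.57 + 0.365×0.934)/(8.17+0.365) = 62.19/8.535 = 7.286 mg/L.
Mixed L₀ = (8.17×2.74 + 0.365×210)/(8.535) = 99.04/8.535 = 11.60 mg/L.
Initial deficit D₀ = C_s − DO₀ = 8.81 − 7.286 = 1.524 mg/L.
D(0.929) = [0.352×11.60/(1.13−0.352)](e^(−0.352×0.929) − e^(−1.13×0.929)) + 1.524 e^(−1.13×0.929)
= 5.250 × (0.7211 − 0.3500) + 1.524 × 0.3500 = 2.481 mg/L.
DO = 8.81 − 2.481 = 6.329 mg/L.

DO ≈ 6.33 mg/L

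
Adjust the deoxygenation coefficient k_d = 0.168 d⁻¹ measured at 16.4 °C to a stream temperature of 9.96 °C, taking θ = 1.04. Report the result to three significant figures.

k_d ≈ 0.131 d⁻¹

k_d(T₂) = k_d(T₁) · θ^(T₂−T₁) = 0.168 × 1.04^(9.96−16.4)
= 0.168 × 1.04^-6.44 = 0.168 × 0.7768 = 0.1305 d⁻¹.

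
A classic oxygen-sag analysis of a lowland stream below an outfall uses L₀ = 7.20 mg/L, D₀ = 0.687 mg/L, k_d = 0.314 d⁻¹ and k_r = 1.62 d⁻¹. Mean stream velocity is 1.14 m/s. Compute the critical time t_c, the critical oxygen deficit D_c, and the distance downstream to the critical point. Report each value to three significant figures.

With k_r/k_d = 5.159 and 1 − D₀(k_r−k_d)/(k_d L₀) = 0.6031,
t_c = ln(5.159 × 0.6031) / (1.62 − 0.314) = ln(3.112) / 1.306 = 1.135/1.306 = 0.8692 d.
D_c = (k_d/k_r) L₀ e^(−k_d t_c) = (0.314/1.62) × 7.20 × e^(−0.314×0.8692) = 0.1938 × 7.20 × 0.7611 = 1.062 mg/L.
x_c = v t_c = 1.14 m/s × 0.8692 d × 86400 s/d = 85610 m ≈ 85.6 km.

t_c ≈ 0.869 d; D_c ≈ 1.06 mg/L; x_c ≈ 85.6 km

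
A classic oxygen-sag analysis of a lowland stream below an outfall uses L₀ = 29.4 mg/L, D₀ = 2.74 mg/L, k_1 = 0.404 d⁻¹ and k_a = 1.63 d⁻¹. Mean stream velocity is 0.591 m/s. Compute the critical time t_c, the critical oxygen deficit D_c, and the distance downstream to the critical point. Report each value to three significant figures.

At the critical point dD/dt = 0, so k_1 L₀ e^(−k_1 t) = k_a D. Substituting D(t) from the Streeter–Phelps equation and solving for t gives
t_c = ln[(k_a/k_1)(1 − D₀(k_a−k_1)/(k_1 L₀))] / (k_a−k_1).
Here k_a−k_1 = 1.226 d⁻¹ and 1 − D₀(k_a−k_1)/(k_1 L₀) = 1 − 2.74×1.226/(0.404×29.4) = 0.7172, so
t_c = ln(4.035 × 0.7172) / 1.226 = 1.062 / 1.226 = 0.8666 d.
L(t_c) = L₀ e^(−k_1 t_c) = 29.4 × 0.7046 = 20.72 mg/L, and at the critical point k_a D_c = k_1 L, so D_c = (0.404/1.63) × 20.72 = 5.134 mg/L.
x_c = v t_c = 0.591 m/s × 0.8666 d × 86400 s/d = 44250 m ≈ 44.3 km.

t_c ≈ 0.867 d; D_c ≈ 5.13 mg/L; x_c ≈ 44.3 km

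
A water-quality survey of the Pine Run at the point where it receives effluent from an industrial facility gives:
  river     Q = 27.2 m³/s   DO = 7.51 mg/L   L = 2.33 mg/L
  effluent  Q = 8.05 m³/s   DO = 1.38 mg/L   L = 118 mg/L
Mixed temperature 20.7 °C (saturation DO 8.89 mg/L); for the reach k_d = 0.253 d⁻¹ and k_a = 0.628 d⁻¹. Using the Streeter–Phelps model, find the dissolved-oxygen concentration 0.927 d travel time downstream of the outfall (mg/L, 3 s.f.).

Mixed DO = (27.2×7.51 + 8.05×1.38)/(27.2+8.05) = 215.4/35.25 = 6.110 mg/L.
Mixed L₀ = (27.2×2.33 + 8.05×118)/(35.25) = 1013/35.25 = 28.75 mg/L.
Initial deficit D₀ = C_s − DO₀ = 8.89 − 6.110 = 2.780 mg/L.
D(0.927) = [0.253×28.75/(0.628−0.253)](e^(−0.253×0.927) − e^(−0.628×0.927)) + 2.780 e^(−0.628×0.927)
= 19.39 × (0.7909 − 0.5587) + 2.780 × 0.5587 = 6.057 mg/L.
DO = 8.89 − 6.057 = 2.833 mg/L.

DO ≈ 2.83 mg/L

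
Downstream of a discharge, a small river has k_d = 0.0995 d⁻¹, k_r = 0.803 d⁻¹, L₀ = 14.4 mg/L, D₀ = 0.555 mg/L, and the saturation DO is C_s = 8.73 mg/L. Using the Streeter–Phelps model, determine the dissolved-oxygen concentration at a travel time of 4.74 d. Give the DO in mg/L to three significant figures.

k_d L₀/(k_r−k_d) = 0.0995×14.4/(0.803−0.0995) = 1.433/0.7035 = 2.037 mg/L.
e^(−k_d t) = e^(−0.0995×4.740) = 0.6240; e^(−k_r t) = e^(−0.803×4.740) = 0.02223.
D = 2.037 × (0.6240 − 0.02223) + 0.555 × 0.02223 = 1.226 + 0.01234 = 1.238 mg/L.
DO = C_s − D = 8.73 − 1.238 = 7.492 mg/L.

DO ≈ 7.49 mg/L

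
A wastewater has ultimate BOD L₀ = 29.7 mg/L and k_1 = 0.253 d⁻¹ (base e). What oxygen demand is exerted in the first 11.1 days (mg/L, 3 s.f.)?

y_t = L₀(1 − e^(−k_1 t)) = 29.7 × (1 − e^(−0.253×11.1))
= 29.7 × (1 − 0.06031) = 29.7 × 0.9397 = 27.91 mg/L.

y ≈ 27.9 mg/L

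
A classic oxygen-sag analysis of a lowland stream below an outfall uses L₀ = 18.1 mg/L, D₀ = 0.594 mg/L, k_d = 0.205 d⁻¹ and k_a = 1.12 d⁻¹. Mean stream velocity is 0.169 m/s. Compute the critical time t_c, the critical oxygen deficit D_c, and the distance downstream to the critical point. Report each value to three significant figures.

t_c ≈ 1.68 d; D_c ≈ 2.35 mg/L; x_c ≈ 24.6 km

With k_a/k_d = 5.463 and 1 − D₀(k_a−k_d)/(k_d L₀) = 0.8535,
t_c = ln(5.463 × 0.8535) / (1.12 − 0.205) = ln(4.663) / 0.9150 = 1.540/0.9150 = 1.683 d.
L(t_c) = L₀ e^(−k_d t_c) = 18.1 × 0.7083 = 12.82 mg/L, and at the critical point k_a D_c = k_d L, so D_c = (0.205/1.12) × 12.82 = 2.346 mg/L.
x_c = v t_c = 0.169 m/s × 1.683 d × 86400 s/d = 24570 m ≈ 24.6 km.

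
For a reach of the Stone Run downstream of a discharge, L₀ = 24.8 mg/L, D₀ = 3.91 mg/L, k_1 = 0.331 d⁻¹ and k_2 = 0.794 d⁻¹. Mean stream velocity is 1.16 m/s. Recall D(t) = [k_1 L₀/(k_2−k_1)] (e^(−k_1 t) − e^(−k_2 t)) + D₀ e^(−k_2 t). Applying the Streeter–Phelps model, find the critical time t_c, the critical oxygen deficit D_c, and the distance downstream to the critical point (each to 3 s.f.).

At the critical point dD/dt = 0, so k_1 L₀ e^(−k_1 t) = k_2 D. Substituting D(t) from the Streeter–Phelps equation and solving for t gives
t_c = ln[(k_2/k_1)(1 − D₀(k_2−k_1)/(k_1 L₀))] / (k_2−k_1).
Here k_2−k_1 = 0.4630 d⁻¹ and 1 − D₀(k_2−k_1)/(k_1 L₀) = 1 − 3.91×0.4630/(0.331×24.8) = 0.7795, so
t_c = ln(2.399 × 0.7795) / 0.4630 = 0.6258 / 0.4630 = 1.352 d.
D_c = (k_1/k_2) L₀ e^(−k_1 t_c) = (0.331/0.794) × 24.8 × e^(−0.331×1.352) = 0.4169 × 24.8 × 0.6393 = 6.609 mg/L.
x_c = v t_c = 1.16 m/s × 1.352 d × 86400 s/d = 135500 m ≈ 135 km.

t_c ≈ 1.35 d; D_c ≈ 6.61 mg/L; x_c ≈ 135 km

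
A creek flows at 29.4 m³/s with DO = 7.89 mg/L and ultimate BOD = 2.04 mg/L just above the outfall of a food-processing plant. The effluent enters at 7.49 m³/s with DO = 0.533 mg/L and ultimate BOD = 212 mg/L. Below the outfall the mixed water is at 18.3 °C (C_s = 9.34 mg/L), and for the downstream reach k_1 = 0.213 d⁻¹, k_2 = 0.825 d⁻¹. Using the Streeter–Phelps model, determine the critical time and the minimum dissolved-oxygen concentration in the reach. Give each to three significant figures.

Mixed DO = (29.4×7.89 + 7.49×0.533)/(29.4+7.49) = 236.0/36.89 = 6.396 mg/L.
Mixed L₀ = (29.4×2.04 + 7.49×212)/(36.89) = 1648/36.89 = 44.67 mg/L.
Initial deficit D₀ = C_s − DO₀ = 9.34 − 6.396 = 2.944 mg/L.
t_c = (1/0.6120) ln[(0.825/0.213)(1 − 2.944×0.6120/(0.213×44.67))] = 1.634 × ln(3.140) = 1.870 d.
D_c = (0.213/0.825) × 44.67 × e^(−0.213×1.870) = 0.2582 × 44.67 × 0.6715 = 7.744 mg/L.
Minimum DO = 9.34 − 7.744 = 1.596 mg/L.

t_c ≈ 1.87 d; minimum DO ≈ 1.60 mg/L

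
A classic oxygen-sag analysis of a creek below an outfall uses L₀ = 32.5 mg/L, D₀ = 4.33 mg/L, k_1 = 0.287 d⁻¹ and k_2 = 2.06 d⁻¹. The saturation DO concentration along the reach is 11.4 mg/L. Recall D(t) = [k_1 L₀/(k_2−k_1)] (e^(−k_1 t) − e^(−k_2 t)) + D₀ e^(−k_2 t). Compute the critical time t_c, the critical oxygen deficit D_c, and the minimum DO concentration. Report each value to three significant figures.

At the critical point dD/dt = 0, so k_1 L₀ e^(−k_1 t) = k_2 D. Substituting D(t) from the Streeter–Phelps equation and solving for t gives
t_c = ln[(k_2/k_1)(1 − D₀(k_2−k_1)/(k_1 L₀))] / (k_2−k_1).
Here k_2−k_1 = 1.773 d⁻¹ and 1 − D₀(k_2−k_1)/(k_1 L₀) = 1 − 4.33×1.773/(0.287×32.5) = 0.1769, so
t_c = ln(7.178 × 0.1769) / 1.773 = 0.2390 / 1.773 = 0.1348 d.
L(t_c) = L₀ e^(−k_1 t_c) = 32.5 × 0.9620 = 31.27 mg/L, and at the critical point k_2 D_c = k_1 L, so D_c = (0.287/2.06) × 31.27 = 4.356 mg/L.
Minimum DO = C_s − D_c = 11.4 − 4.356 = 7.044 mg/L.

t_c ≈ 0.135 d; D_c ≈ 4.36 mg/L; min DO ≈ 7.04 mg/L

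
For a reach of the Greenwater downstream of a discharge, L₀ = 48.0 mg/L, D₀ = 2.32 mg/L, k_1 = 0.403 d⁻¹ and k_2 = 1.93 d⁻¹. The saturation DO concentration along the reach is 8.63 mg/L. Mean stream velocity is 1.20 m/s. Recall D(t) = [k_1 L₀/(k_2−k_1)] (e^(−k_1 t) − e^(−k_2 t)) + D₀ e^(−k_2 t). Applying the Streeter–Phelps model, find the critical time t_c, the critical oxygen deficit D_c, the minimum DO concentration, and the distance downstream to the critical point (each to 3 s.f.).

t_c ≈ 0.893 d; D_c ≈ 6.99 mg/L; min DO ≈ 1.64 mg/L; x_c ≈ 92.6 km

At the critical point dD/dt = 0, so k_1 L₀ e^(−k_1 t) = k_2 D. Substituting D(t) from the Streeter–Phelps equation and solving for t gives
t_c = ln[(k_2/k_1)(1 − D₀(k_2−k_1)/(k_1 L₀))] / (k_2−k_1).
Here k_2−k_1 = 1.527 d⁻¹ and 1 − D₀(k_2−k_1)/(k_1 L₀) = 1 − 2.32×1.527/(0.403×48.0) = 0.8169, so
t_c = ln(4.789 × 0.8169) / 1.527 = 1.364 / 1.527 = 0.8933 d.
D_c = (k_1/k_2) L₀ e^(−k_1 t_c) = (0.403/1.93) × 48.0 × e^(−0.403×0.8933) = 0.2088 × 48.0 × 0.6977 = 6.993 mg/L.
Minimum DO = C_s − D_c = 8.63 − 6.993 = 1.637 mg/L.
x_c = v t_c = 1.20 m/s × 0.8933 d × 86400 s/d = 92620 m ≈ 92.6 km.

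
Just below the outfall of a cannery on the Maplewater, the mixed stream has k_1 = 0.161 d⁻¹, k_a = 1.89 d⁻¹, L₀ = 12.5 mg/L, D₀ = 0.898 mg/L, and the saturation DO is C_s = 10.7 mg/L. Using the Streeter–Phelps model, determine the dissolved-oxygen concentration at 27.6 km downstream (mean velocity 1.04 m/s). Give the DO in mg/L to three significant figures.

DO ≈ 9.74 mg/L

Travel time t = x/v = 27.6 km / (1.04 m/s) = 27600 m / 1.04 m/s = 26540 s = 0.3072 d.
k_1 L₀/(k_a−k_1) = 0.161×12.5/(1.89−0.161) = 2.013/1.729 = 1.164 mg/L.
e^(−k_1 t) = e^(−0.161×0.3072) = 0.9518; e^(−k_a t) = e^(−1.89×0.3072) = 0.5596.
D = 1.164 × (0.9518 − 0.5596) + 0.898 × 0.5596 = 0.4564 + 0.5025 = 0.9590 mg/L.
DO = C_s − D = 10.7 − 0.9590 = 9.741 mg/L.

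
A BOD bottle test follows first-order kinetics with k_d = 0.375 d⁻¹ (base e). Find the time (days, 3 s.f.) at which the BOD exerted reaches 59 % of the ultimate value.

t ≈ 2.38 d

y/L₀ = 1 − e^(−k_d t) = 0.59 ⇒ e^(−k_d t) = 0.410
t = −ln(0.410) / 0.375 = 0.8916 / 0.375 = 2.378 d.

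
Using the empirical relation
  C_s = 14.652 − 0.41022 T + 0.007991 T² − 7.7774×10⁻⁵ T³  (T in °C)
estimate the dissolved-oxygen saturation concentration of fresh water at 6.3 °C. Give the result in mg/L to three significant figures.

C_s ≈ 12.4 mg/L

C_s = 14.652 − 0.41022×6.3 + 0.007991×6.3² − 7.7774×10⁻⁵×6.3³ = 12.37 mg/L.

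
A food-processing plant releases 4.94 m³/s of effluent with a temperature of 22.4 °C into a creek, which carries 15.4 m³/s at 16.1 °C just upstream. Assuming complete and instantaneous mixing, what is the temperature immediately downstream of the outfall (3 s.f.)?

17.6 °C

Flow-weighted mixing: C = (Q_r C_r + Q_w C_w)/(Q_r + Q_w)
= (15.4×16.1 + 4.94×22.4)/(15.4 + 4.94) = 358.6/20.34 = 17.63 °C.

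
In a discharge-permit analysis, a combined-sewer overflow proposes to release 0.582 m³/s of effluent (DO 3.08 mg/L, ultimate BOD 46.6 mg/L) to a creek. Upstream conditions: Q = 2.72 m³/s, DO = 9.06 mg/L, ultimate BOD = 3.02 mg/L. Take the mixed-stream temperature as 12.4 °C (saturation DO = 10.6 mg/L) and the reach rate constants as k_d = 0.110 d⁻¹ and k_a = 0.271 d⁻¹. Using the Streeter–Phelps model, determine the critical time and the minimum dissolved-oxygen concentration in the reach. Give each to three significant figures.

Mixed DO = (2.72×9.06 + 0.582×3.08)/(2.72+0.582) = 26.44/3.302 = 8.006 mg/L.
Mixed L₀ = (2.72×3.02 + 0.582×46.6)/(3.302) = 35.34/3.302 = 10.70 mg/L.
Initial deficit D₀ = C_s − DO₀ = 10.6 − 8.006 = 2.594 mg/L.
t_c = (1/0.1610) ln[(0.271/0.110)(1 − 2.594×0.1610/(0.110×10.70))] = 6.211 × ln(1.590) = 2.879 d.
D_c = (0.110/0.271) × 10.70 × e^(−0.110×2.879) = 0.4059 × 10.70 × 0.7286 = 3.165 mg/L.
Minimum DO = 10.6 − 3.165 = 7.435 mg/L.

t_c ≈ 2.88 d; minimum DO ≈ 7.44 mg/L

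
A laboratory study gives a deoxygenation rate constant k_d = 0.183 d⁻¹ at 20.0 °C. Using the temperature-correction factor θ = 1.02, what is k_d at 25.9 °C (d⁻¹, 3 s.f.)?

k_d(T₂) = k_d(T₁) · θ^(T₂−T₁) = 0.183 × 1.02^(25.9−20.0)
= 0.183 × 1.02^5.90 = 0.183 × 1.124 = 0.2057 d⁻¹.

k_d ≈ 0.206 d⁻¹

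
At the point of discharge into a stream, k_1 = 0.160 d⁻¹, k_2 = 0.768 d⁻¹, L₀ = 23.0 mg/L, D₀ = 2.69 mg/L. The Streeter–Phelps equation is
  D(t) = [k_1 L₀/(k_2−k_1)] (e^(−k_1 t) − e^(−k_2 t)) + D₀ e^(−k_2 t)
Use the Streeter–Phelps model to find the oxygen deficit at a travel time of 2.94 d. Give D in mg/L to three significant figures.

k_1 L₀/(k_2−k_1) = 0.160×23.0/(0.768−0.160) = 3.680/0.6080 = 6.053 mg/L.
e^(−k_1 t) = e^(−0.160×2.940) = 0.6248; e^(−k_2 t) = e^(−0.768×2.940) = 0.1046.
D = 6.053 × (0.6248 − 0.1046) + 2.69 × 0.1046 = 3.148 + 0.2813 = 3.430 mg/L.

D ≈ 3.43 mg/L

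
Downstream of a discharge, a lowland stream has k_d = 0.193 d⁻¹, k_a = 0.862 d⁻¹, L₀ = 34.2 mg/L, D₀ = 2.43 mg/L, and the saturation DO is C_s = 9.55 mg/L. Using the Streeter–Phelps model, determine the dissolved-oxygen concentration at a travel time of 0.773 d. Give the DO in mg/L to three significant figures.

DO ≈ 4.87 mg/L

k_d L₀/(k_a−k_d) = 0.193×34.2/(0.862−0.193) = 6.601/0.6690 = 9.866 mg/L.
e^(−k_d t) = e^(−0.193×0.7730) = 0.8614; e^(−k_a t) = e^(−0.862×0.7730) = 0.5136.
D = 9.866 × (0.8614 − 0.5136) + 2.43 × 0.5136 = 3.432 + 1.248 = 4.680 mg/L.
DO = C_s − D = 9.55 − 4.680 = 4.870 mg/L.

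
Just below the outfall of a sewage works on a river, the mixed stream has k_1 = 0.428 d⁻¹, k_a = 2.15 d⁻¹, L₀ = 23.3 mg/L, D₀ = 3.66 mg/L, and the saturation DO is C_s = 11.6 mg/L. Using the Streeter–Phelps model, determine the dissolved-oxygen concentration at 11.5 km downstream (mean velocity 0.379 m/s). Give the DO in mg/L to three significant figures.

Travel time t = x/v = 11.5 km / (0.379 m/s) = 11500 m / 0.379 m/s = 30340 s = 0.3512 d.
k_1 L₀/(k_a−k_1) = 0.428×23.3/(2.15−0.428) = 9.972/1.722 = 5.791 mg/L.
e^(−k_1 t) = e^(−0.428×0.3512) = 0.8604; e^(−k_a t) = e^(−2.15×0.3512) = 0.4700.
D = 5.791 × (0.8604 − 0.4700) + 3.66 × 0.4700 = 2.261 + 1.720 = 3.981 mg/L.
DO = C_s − D = 11.6 − 3.981 = 7.619 mg/L.

DO ≈ 7.62 mg/L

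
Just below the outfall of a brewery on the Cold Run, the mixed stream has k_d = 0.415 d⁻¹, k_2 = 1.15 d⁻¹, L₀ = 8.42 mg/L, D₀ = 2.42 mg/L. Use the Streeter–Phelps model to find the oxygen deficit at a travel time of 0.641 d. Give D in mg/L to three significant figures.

D ≈ 2.53 mg/L

k_d L₀/(k_2−k_d) = 0.415×8.42/(1.15−0.415) = 3.494/0.7350 = 4.754 mg/L.
e^(−k_d t) = e^(−0.415×0.6410) = 0.7664; e^(−k_2 t) = e^(−1.15×0.6410) = 0.4785.
D = 4.754 × (0.7664 − 0.4785) + 2.42 × 0.4785 = 1.369 + 1.158 = 2.527 mg/L.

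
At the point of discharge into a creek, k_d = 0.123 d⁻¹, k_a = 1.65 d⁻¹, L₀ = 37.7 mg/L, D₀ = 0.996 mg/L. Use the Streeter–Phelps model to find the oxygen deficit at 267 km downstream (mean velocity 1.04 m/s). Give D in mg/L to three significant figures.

Travel time t = x/v = 267 km / (1.04 m/s) = 267000 m / 1.04 m/s = 256700 s = 2.971 d.
k_d L₀/(k_a−k_d) = 0.123×37.7/(1.65−0.123) = 4.637/1.527 = 3.037 mg/L.
e^(−k_d t) = e^(−0.123×2.971) = 0.6939; e^(−k_a t) = e^(−1.65×2.971) = 0.007425.
D = 3.037 × (0.6939 − 0.007425) + 0.996 × 0.007425 = 2.085 + 0.007396 = 2.092 mg/L.

D ≈ 2.09 mg/L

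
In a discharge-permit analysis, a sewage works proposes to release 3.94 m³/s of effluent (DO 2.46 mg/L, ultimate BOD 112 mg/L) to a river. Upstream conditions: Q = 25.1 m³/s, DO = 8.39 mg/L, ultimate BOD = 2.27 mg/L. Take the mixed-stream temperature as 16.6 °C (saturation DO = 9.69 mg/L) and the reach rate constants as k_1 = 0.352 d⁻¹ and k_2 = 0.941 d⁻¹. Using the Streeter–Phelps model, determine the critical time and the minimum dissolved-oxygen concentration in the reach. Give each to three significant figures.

Mixed DO = (25.1×8.39 + 3.94×2.46)/(25.1+3.94) = 220.3/29.04 = 7.585 mg/L.
Mixed L₀ = (25.1×2.27 + 3.94×112)/(29.04) = 498.3/29.04 = 17.16 mg/L.
Initial deficit D₀ = C_s − DO₀ = 9.69 − 7.585 = 2.105 mg/L.
t_c = (1/0.5890) ln[(0.941/0.352)(1 − 2.105×0.5890/(0.352×17.16))] = 1.698 × ln(2.125) = 1.279 d.
D_c = (0.352/0.941) × 17.16 × e^(−0.352×1.279) = 0.3741 × 17.16 × 0.6374 = 4.091 mg/L.
Minimum DO = 9.69 − 4.091 = 5.599 mg/L.

t_c ≈ 1.28 d; minimum DO ≈ 5.60 mg/L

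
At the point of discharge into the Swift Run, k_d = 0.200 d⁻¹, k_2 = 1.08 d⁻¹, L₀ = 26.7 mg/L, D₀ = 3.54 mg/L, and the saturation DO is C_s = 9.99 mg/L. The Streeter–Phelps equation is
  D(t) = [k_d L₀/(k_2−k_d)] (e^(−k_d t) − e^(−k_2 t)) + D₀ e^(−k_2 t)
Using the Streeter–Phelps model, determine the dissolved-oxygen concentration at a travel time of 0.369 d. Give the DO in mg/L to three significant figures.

DO ≈ 6.05 mg/L

k_d L₀/(k_2−k_d) = 0.200×26.7/(1.08−0.200) = 5.340/0.8800 = 6.068 mg/L.
e^(−k_d t) = e^(−0.200×0.3690) = 0.9289; e^(−k_2 t) = e^(−1.08×0.3690) = 0.6713.
D = 6.068 × (0.9289 − 0.6713) + 3.54 × 0.6713 = 1.563 + 2.376 = 3.939 mg/L.
DO = C_s − D = 9.99 − 3.939 = 6.051 mg/L.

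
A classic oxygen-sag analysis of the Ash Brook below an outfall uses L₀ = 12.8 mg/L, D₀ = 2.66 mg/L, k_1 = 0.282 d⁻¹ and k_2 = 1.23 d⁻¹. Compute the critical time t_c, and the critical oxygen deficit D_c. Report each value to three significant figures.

t_c = [1/(k_2−k_1)] ln[(k_2/k_1)(1 − D₀(k_2−k_1)/(k_1 L₀))]
= [1/(1.23−0.282)] ln[(1.23/0.282)(1 − 2.66×0.9480/(0.282×12.8))]
= (1/0.9480) ln[4.362 × 0.3014] = 1.055 × ln(1.315) = 1.055 × 0.2735 = 0.2885 d.
L(t_c) = L₀ e^(−k_1 t_c) = 12.8 × 0.9219 = 11.80 mg/L, and at the critical point k_2 D_c = k_1 L, so D_c = (0.282/1.23) × 11.80 = 2.705 mg/L.

t_c ≈ 0.289 d; D_c ≈ 2.71 mg/L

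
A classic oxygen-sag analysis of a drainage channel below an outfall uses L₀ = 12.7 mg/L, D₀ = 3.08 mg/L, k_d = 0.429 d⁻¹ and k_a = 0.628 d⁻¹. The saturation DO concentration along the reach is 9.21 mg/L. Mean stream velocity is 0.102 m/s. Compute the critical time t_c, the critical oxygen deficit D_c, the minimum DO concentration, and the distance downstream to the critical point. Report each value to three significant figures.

t_c ≈ 1.32 d; D_c ≈ 4.93 mg/L; min DO ≈ 4.28 mg/L; x_c ≈ 11.6 km

t_c = [1/(k_a−k_d)] ln[(k_a/k_d)(1 − D₀(k_a−k_d)/(k_d L₀))]
= [1/(0.628−0.429)] ln[(0.628/0.429)(1 − 3.08×0.1990/(0.429×12.7))]
= (1/0.1990) ln[1.464 × 0.8875] = 5.025 × ln(1.299) = 5.025 × 0.2617 = 1.315 d.
L(t_c) = L₀ e^(−k_d t_c) = 12.7 × 0.5688 = 7.224 mg/L, and at the critical point k_a D_c = k_d L, so D_c = (0.429/0.628) × 7.224 = 4.935 mg/L.
Minimum DO = C_s − D_c = 9.21 − 4.935 = 4.275 mg/L.
x_c = v t_c = 0.102 m/s × 1.315 d × 86400 s/d = 11590 m ≈ 11.6 km.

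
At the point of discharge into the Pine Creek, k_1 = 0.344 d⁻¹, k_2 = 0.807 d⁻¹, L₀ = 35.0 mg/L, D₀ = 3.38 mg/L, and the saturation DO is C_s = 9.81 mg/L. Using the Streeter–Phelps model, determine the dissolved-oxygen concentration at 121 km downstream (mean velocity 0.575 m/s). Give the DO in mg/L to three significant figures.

DO ≈ 1.73 mg/L

Travel time t = x/v = 121 km / (0.575 m/s) = 121000 m / 0.575 m/s = 210400 s = 2.436 d.
k_1 L₀/(k_2−k_1) = 0.344×35.0/(0.807−0.344) = 12.04/0.4630 = 26.00 mg/L.
e^(−k_1 t) = e^(−0.344×2.436) = 0.4326; e^(−k_2 t) = e^(−0.807×2.436) = 0.1401.
D = 26.00 × (0.4326 − 0.1401) + 3.38 × 0.1401 = 7.608 + 0.4735 = 8.081 mg/L.
DO = C_s − D = 9.81 − 8.081 = 1.729 mg/L.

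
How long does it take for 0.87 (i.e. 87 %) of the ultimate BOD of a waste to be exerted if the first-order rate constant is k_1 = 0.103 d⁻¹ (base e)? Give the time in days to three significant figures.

t ≈ 19.8 d

y/L₀ = 1 − e^(−k_1 t) = 0.87 ⇒ e^(−k_1 t) = 0.130
t = −ln(0.130) / 0.103 = 2.040 / 0.103 = 19.81 d.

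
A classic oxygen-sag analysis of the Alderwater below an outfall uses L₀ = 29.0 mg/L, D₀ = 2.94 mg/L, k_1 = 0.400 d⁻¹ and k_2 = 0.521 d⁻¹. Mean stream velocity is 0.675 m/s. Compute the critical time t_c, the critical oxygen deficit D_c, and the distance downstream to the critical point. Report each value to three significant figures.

t_c ≈ 1.93 d; D_c ≈ 10.3 mg/L; x_c ≈ 112 km

t_c = [1/(k_2−k_1)] ln[(k_2/k_1)(1 − D₀(k_2−k_1)/(k_1 L₀))]
= [1/(0.521−0.400)] ln[(0.521/0.400)(1 − 2.94×0.1210/(0.400×29.0))]
= (1/0.1210) ln[1.302 × 0.9693] = 8.264 × ln(1.263) = 8.264 × 0.2331 = 1.927 d.
D_c = (k_1/k_2) L₀ e^(−k_1 t_c) = (0.400/0.521) × 29.0 × e^(−0.400×1.927) = 0.7678 × 29.0 × 0.4627 = 10.30 mg/L.
x_c = v t_c = 0.675 m/s × 1.927 d × 86400 s/d = 112400 m ≈ 112 km.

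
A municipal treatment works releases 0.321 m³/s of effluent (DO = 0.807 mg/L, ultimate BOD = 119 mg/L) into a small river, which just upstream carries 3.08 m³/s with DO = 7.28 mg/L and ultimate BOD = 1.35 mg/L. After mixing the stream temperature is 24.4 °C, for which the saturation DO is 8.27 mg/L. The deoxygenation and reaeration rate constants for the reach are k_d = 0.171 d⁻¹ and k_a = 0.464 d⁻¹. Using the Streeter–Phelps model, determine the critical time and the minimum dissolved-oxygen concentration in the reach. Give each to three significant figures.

t_c ≈ 2.56 d; minimum DO ≈ 5.31 mg/L

Mixed DO = (3.08×7.28 + 0.321×0.807)/(3.08+0.321) = 22.68/3.401 = 6.669 mg/L.
Mixed L₀ = (3.08×1.35 + 0.321×119)/(3.401) = 42.36/3.401 = 12.45 mg/L.
Initial deficit D₀ = C_s − DO₀ = 8.27 − 6.669 = 1.601 mg/L.
t_c = (1/0.2930) ln[(0.464/0.171)(1 − 1.601×0.2930/(0.171×12.45))] = 3.413 × ln(2.116) = 2.558 d.
D_c = (0.171/0.464) × 12.45 × e^(−0.171×2.558) = 0.3685 × 12.45 × 0.6457 = 2.964 mg/L.
Minimum DO = 8.27 − 2.964 = 5.306 mg/L.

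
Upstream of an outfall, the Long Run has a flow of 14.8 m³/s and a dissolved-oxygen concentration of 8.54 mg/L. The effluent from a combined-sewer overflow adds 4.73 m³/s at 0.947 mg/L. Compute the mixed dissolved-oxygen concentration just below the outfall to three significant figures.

Flow-weighted mixing: C = (Q_r C_r + Q_w C_w)/(Q_r + Q_w)
= (14.8×8.54 + 4.73×0.947)/(14.8 + 4.73) = 130.9/19.53 = 6.701 mg/L.

6.70 mg/L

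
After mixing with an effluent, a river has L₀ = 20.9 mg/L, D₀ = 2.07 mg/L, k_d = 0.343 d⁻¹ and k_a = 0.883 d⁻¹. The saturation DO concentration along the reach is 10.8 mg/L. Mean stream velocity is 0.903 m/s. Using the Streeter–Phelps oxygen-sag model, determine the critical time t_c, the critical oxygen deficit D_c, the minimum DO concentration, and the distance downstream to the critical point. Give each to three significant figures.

t_c = [1/(k_a−k_d)] ln[(k_a/k_d)(1 − D₀(k_a−k_d)/(k_d L₀))]
= [1/(0.883−0.343)] ln[(0.883/0.343)(1 − 2.07×0.5400/(0.343×20.9))]
= (1/0.5400) ln[2.574 × 0.8441] = 1.852 × ln(2.173) = 1.852 × 0.7761 = 1.437 d.
L(t_c) = L₀ e^(−k_d t_c) = 20.9 × 0.6108 = 12.77 mg/L, and at the critical point k_a D_c = k_d L, so D_c = (0.343/0.883) × 12.77 = 4.959 mg/L.
Minimum DO = C_s − D_c = 10.8 − 4.959 = 5.841 mg/L.
x_c = v t_c = 0.903 m/s × 1.437 d × 86400 s/d = 112100 m ≈ 112 km.

t_c ≈ 1.44 d; D_c ≈ 4.96 mg/L; min DO ≈ 5.84 mg/L; x_c ≈ 112 km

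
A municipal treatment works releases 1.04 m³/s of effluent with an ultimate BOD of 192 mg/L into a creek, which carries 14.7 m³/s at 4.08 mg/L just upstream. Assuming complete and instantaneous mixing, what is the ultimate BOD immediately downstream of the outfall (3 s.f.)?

Flow-weighted mixing: C = (Q_r C_r + Q_w C_w)/(Q_r + Q_w)
= (14.7×4.08 + 1.04×192)/(14.7 + 1.04) = 259.7/15.74 = 16.50 mg/L.

16.5 mg/L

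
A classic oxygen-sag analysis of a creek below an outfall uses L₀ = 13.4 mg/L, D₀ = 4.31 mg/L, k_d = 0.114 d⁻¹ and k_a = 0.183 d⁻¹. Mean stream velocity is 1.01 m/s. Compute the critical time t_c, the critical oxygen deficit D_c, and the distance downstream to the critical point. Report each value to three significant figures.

t_c ≈ 3.72 d; D_c ≈ 5.46 mg/L; x_c ≈ 325 km

t_c = [1/(k_a−k_d)] ln[(k_a/k_d)(1 − D₀(k_a−k_d)/(k_d L₀))]
= [1/(0.183−0.114)] ln[(0.183/0.114)(1 − 4.31×0.06900/(0.114×13.4))]
= (1/0.06900) ln[1.605 × 0.8053] = 14.49 × ln(1.293) = 14.49 × 0.2568 = 3.721 d.
L(t_c) = L₀ e^(−k_d t_c) = 13.4 × 0.6543 = 8.767 mg/L, and at the critical point k_a D_c = k_d L, so D_c = (0.114/0.183) × 8.767 = 5.462 mg/L.
x_c = v t_c = 1.01 m/s × 3.721 d × 86400 s/d = 324700 m ≈ 325 km.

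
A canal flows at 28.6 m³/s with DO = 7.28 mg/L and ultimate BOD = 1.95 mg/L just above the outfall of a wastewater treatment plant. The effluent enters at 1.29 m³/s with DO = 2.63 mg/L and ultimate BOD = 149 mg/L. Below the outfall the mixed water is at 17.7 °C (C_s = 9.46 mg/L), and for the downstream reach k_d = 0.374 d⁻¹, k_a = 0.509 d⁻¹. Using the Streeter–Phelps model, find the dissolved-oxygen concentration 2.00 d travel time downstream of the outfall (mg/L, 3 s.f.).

Mixed DO = (28.6×7.28 + 1.29×2.63)/(28.6+1.29) = 211.6/29.89 = 7.079 mg/L.
Mixed L₀ = (28.6×1.95 + 1.29×149)/(29.89) = 248.0/29.89 = 8.296 mg/L.
Initial deficit D₀ = C_s − DO₀ = 9.46 − 7.079 = 2.381 mg/L.
D(2.00) = [0.374×8.296/(0.509−0.374)](e^(−0.374×2.00) − e^(−0.509×2.00)) + 2.381 e^(−0.509×2.00)
= 22.98 × (0.4733 − 0.3613) + 2.381 × 0.3613 = 3.434 mg/L.
DO = 9.46 − 3.434 = 6.026 mg/L.

DO ≈ 6.03 mg/L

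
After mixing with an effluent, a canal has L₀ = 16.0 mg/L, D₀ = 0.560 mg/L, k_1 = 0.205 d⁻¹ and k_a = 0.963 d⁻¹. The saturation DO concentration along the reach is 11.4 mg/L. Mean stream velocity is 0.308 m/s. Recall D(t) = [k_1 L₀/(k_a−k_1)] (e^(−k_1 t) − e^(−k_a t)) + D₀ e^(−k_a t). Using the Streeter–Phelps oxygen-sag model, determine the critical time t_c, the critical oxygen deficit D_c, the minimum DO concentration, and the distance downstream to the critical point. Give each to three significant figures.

t_c ≈ 1.86 d; D_c ≈ 2.33 mg/L; min DO ≈ 9.07 mg/L; x_c ≈ 49.4 km

t_c = [1/(k_a−k_1)] ln[(k_a/k_1)(1 − D₀(k_a−k_1)/(k_1 L₀))]
= [1/(0.963−0.205)] ln[(0.963/0.205)(1 − 0.560×0.7580/(0.205×16.0))]
= (1/0.7580) ln[4.698 × 0.8706] = 1.319 × ln(4.090) = 1.319 × 1.408 = 1.858 d.
D_c = (k_1/k_a) L₀ e^(−k_1 t_c) = (0.205/0.963) × 16.0 × e^(−0.205×1.858) = 0.2129 × 16.0 × 0.6832 = 2.327 mg/L.
Minimum DO = C_s − D_c = 11.4 − 2.327 = 9.073 mg/L.
x_c = v t_c = 0.308 m/s × 1.858 d × 86400 s/d = 49450 m ≈ 49.4 km.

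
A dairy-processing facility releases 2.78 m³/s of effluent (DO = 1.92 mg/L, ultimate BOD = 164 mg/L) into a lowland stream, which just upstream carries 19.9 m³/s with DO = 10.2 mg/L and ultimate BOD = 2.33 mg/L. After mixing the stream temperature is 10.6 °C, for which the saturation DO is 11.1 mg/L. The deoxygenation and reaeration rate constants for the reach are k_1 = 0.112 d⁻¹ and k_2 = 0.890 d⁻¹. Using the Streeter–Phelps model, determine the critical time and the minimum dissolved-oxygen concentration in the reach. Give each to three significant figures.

Mixed DO = (19.9×10.2 + 2.78×1.92)/(19.9+2.78) = 208.3/22.68 = 9.185 mg/L.
Mixed L₀ = (19.9×2.33 + 2.78×164)/(22.68) = 502.3/22.68 = 22.15 mg/L.
Initial deficit D₀ = C_s − DO₀ = 11.1 − 9.185 = 1.915 mg/L.
t_c = (1/0.7780) ln[(0.890/0.112)(1 − 1.915×0.7780/(0.112×22.15))] = 1.285 × ln(3.174) = 1.484 d.
D_c = (0.112/0.890) × 22.15 × e^(−0.112×1.484) = 0.1258 × 22.15 × 0.8468 = 2.360 mg/L.
Minimum DO = 11.1 − 2.360 = 8.740 mg/L.

t_c ≈ 1.48 d; minimum DO ≈ 8.74 mg/L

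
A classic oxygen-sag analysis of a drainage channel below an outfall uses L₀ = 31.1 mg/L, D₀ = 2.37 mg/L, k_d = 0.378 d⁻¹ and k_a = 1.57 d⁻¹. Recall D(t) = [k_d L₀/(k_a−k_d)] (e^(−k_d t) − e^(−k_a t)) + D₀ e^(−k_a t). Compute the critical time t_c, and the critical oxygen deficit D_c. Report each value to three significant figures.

t_c ≈ 0.964 d; D_c ≈ 5.20 mg/L

t_c = [1/(k_a−k_d)] ln[(k_a/k_d)(1 − D₀(k_a−k_d)/(k_d L₀))]
= [1/(1.57−0.378)] ln[(1.57/0.378)(1 − 2.37×1.192/(0.378×31.1))]
= (1/1.192) ln[4.153 × 0.7597] = 0.8389 × ln(3.155) = 0.8389 × 1.149 = 0.9640 d.
L(t_c) = L₀ e^(−k_d t_c) = 31.1 × 0.6946 = 21.60 mg/L, and at the critical point k_a D_c = k_d L, so D_c = (0.378/1.57) × 21.60 = 5.201 mg/L.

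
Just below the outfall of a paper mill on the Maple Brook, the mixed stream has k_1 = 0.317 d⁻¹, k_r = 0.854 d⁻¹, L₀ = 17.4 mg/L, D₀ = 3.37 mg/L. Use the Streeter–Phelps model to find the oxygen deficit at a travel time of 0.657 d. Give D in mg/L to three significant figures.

k_1 L₀/(k_r−k_1) = 0.317×17.4/(0.854−0.317) = 5.516/0.5370 = 10.27 mg/L.
e^(−k_1 t) = e^(−0.317×0.6570) = 0.8120; e^(−k_r t) = e^(−0.854×0.6570) = 0.5706.
D = 10.27 × (0.8120 − 0.5706) + 3.37 × 0.5706 = 2.479 + 1.923 = 4.402 mg/L.

D ≈ 4.40 mg/L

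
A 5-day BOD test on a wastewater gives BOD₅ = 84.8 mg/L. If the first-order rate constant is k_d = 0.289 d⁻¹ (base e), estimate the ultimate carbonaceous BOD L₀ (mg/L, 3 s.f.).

BOD₅ = L₀(1 − e^(−5k_d)) ⇒ L₀ = BOD₅ / (1 − e^(−5×0.289))
= 84.8 / (1 − 0.2357) = 84.8 / 0.7643 = 111.0 mg/L.

L₀ ≈ 111 mg/L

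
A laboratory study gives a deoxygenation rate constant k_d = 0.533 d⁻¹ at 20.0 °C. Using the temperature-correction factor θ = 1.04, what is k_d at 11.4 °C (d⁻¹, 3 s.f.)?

k_d(T₂) = k_d(T₁) · θ^(T₂−T₁) = 0.533 × 1.04^(11.4−20.0)
= 0.533 × 1.04^-8.60 = 0.533 × 0.7137 = 0.3804 d⁻¹.

k_d ≈ 0.380 d⁻¹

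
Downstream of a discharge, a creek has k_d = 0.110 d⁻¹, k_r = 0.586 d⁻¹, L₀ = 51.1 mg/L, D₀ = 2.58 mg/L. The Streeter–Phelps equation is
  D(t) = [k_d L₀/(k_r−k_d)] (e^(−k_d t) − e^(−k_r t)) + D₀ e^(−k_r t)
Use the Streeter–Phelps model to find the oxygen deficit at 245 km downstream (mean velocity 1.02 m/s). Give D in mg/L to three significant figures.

D ≈ 6.89 mg/L

Travel time t = x/v = 245 km / (1.02 m/s) = 245000 m / 1.02 m/s = 240200 s = 2.780 d.
k_d L₀/(k_r−k_d) = 0.110×51.1/(0.586−0.110) = 5.621/0.4760 = 11.81 mg/L.
e^(−k_d t) = e^(−0.110×2.780) = 0.7365; e^(−k_r t) = e^(−0.586×2.780) = 0.1961.
D = 11.81 × (0.7365 − 0.1961) + 2.58 × 0.1961 = 6.382 + 0.5059 = 6.888 mg/L.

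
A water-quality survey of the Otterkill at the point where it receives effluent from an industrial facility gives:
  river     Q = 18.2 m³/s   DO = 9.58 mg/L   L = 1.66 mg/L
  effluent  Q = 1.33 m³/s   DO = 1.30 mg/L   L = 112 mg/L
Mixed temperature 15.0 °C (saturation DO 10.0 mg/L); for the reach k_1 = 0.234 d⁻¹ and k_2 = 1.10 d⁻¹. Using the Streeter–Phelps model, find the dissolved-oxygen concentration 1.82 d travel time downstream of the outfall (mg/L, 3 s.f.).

DO ≈ 8.58 mg/L

Mixed DO = (18.2×9.58 + 1.33×1.30)/(18.2+1.33) = 176.1/19.53 = 9.016 mg/L.
Mixed L₀ = (18.2×1.66 + 1.33×112)/(19.53) = 179.2/19.53 = 9.174 mg/L.
Initial deficit D₀ = C_s − DO₀ = 10.0 − 9.016 = 0.9839 mg/L.
D(1.82) = [0.234×9.174/(1.10−0.234)](e^(−0.234×1.82) − e^(−1.10×1.82)) + 0.9839 e^(−1.10×1.82)
= 2.479 × (0.6532 − 0.1351) + 0.9839 × 0.1351 = 1.417 mg/L.
DO = 10.0 − 1.417 = 8.583 mg/L.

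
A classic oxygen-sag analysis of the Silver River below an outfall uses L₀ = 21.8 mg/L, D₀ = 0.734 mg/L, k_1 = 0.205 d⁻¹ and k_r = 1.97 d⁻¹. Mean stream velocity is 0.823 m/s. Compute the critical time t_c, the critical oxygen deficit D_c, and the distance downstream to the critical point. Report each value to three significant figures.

t_c = [1/(k_r−k_1)] ln[(k_r/k_1)(1 − D₀(k_r−k_1)/(k_1 L₀))]
= [1/(1.97−0.205)] ln[(1.97/0.205)(1 − 0.734×1.765/(0.205×21.8))]
= (1/1.765) ln[9.610 × 0.7101] = 0.5666 × ln(6.824) = 0.5666 × 1.920 = 1.088 d.
L(t_c) = L₀ e^(−k_1 t_c) = 21.8 × 0.8001 = 17.44 mg/L, and at the critical point k_r D_c = k_1 L, so D_c = (0.205/1.97) × 17.44 = 1.815 mg/L.
x_c = v t_c = 0.823 m/s × 1.088 d × 86400 s/d = 77370 m ≈ 77.4 km.

t_c ≈ 1.09 d; D_c ≈ 1.81 mg/L; x_c ≈ 77.4 km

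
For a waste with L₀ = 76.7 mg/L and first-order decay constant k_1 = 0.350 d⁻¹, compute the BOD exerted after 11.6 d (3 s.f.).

y_t = L₀(1 − e^(−k_1 t)) = 76.7 × (1 − e^(−0.350×11.6))
= 76.7 × (1 − 0.01725) = 76.7 × 0.9828 = 75.38 mg/L.

y ≈ 75.4 mg/L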